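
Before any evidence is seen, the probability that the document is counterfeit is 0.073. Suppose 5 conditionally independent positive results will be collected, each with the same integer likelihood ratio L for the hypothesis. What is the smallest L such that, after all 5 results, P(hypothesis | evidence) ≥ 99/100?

5

Prior odds = 0.073/0.927 = 73/927.
Target odds = 0.99/0.01 = 99.
Need L⁵ ≥ 99 ÷ (73/927) = 91773/73.
4⁵ = 1024 < 91773/73 ≤ 3125 = 5⁵, so L = 5.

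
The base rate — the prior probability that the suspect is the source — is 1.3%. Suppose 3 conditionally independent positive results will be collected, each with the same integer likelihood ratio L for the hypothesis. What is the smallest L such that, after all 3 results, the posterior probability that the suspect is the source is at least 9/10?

Prior odds = 0.013/0.987 = 13/987.
Target odds = 0.9/0.1 = 9.
Need L³ ≥ 9 ÷ (13/987) = 8883/13.
8³ = 512 < 8883/13 ≤ 729 = 9³, so L = 9.

9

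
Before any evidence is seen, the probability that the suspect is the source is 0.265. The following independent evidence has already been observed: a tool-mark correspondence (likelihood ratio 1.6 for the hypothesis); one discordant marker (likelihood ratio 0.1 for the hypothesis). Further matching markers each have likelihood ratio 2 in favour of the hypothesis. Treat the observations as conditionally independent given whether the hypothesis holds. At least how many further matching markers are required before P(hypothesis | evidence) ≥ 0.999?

15

Prior odds = 0.265/0.735 = 53/147.
Combined Bayes factor of the evidence already in hand = 1.6 × 0.1 = 0.16.
Odds after that evidence = (53/147) × 0.16 = 212/3675.
Target odds = 0.999/0.001 = 999.
Need 2ⁿ ≥ 999 ÷ (212/3675) = 3671325/212.
2¹⁴ = 16384 falls short of 3671325/212 but 2¹⁵ = 32768 reaches it, so n = 15.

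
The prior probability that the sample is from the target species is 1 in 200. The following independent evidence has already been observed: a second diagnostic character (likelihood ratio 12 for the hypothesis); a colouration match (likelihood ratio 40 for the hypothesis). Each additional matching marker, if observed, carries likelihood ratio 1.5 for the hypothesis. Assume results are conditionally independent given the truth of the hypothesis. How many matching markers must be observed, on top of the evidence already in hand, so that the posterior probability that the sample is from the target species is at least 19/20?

6

Prior odds = 0.005/0.995 = 1/199.
Combined Bayes factor of the evidence already in hand = 12 × 40 = 480.
Odds after that evidence = (1/199) × 480 = 480/199.
Target odds = 0.95/0.05 = 19.
Need 1.5ⁿ ≥ 19 ÷ (480/199) = 3781/480.
1.5⁵ = 7.59375 falls short of 3781/480 but 1.5⁶ = 11.390625 reaches it, so n = 6.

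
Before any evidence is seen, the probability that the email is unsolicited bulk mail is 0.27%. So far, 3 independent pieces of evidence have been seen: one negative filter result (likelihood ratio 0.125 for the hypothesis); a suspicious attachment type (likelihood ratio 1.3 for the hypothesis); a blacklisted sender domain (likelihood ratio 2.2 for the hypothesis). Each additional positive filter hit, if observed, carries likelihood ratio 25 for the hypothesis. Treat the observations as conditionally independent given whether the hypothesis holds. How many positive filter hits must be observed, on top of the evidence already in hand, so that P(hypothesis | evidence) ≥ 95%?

Prior odds = 0.0027/0.9973 = 27/9973.
Combined Bayes factor of the evidence already in hand = 0.125 × 1.3 × 2.2 = 0.3575.
Odds after that evidence = (27/9973) × 0.3575 = 3861/3989200.
Target odds = 0.95/0.05 = 19.
Need 25ⁿ ≥ 19 ÷ (3861/3989200) = 75794800/3861.
25³ = 15625 falls short of 75794800/3861 but 25⁴ = 390625 reaches it, so n = 4.

4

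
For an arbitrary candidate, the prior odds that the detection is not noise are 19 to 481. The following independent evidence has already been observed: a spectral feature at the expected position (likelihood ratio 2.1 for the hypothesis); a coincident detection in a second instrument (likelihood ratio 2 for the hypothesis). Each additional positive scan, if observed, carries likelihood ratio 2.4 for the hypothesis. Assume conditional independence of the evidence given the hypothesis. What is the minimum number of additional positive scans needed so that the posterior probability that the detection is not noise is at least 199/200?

9

Prior odds = 19/481.
Combined Bayes factor of the evidence already in hand = 2.1 × 2 = 4.2.
Odds after that evidence = (19/481) × 4.2 = 399/2405.
Target odds = 0.995/0.005 = 199.
Need 2.4ⁿ ≥ 199 ÷ (399/2405) = 478595/399.
2.4⁸ = 429981696/390625 falls short of 478595/399 but 2.4⁹ ≈2641.81 reaches it, so n = 9.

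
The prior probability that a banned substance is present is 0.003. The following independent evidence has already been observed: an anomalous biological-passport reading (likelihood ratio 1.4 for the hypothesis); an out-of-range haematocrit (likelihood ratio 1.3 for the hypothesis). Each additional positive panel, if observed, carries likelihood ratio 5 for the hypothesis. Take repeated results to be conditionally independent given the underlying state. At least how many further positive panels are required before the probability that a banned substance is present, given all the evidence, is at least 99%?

Prior odds = 0.003/0.997 = 3/997.
Combined Bayes factor of the evidence already in hand = 1.4 × 1.3 = 1.82.
Odds after that evidence = (3/997) × 1.82 = 273/49850.
Target odds = 0.99/0.01 = 99.
Need 5ⁿ ≥ 99 ÷ (273/49850) = 1645050/91.
5⁶ = 15625 falls short of 1645050/91 but 5⁷ = 78125 reaches it, so n = 7.

7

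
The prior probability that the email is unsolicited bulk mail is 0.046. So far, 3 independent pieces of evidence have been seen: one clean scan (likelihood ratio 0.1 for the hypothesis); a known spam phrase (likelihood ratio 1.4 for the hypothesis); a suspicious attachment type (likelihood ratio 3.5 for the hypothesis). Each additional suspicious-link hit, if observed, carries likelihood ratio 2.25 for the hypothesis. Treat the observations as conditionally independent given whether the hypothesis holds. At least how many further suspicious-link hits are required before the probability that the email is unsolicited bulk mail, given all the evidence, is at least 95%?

9

Prior odds = 0.046/0.954 = 23/477.
Combined Bayes factor of the evidence already in hand = 0.1 × 1.4 × 3.5 = 0.49.
Odds after that evidence = (23/477) × 0.49 = 1127/47700.
Target odds = 0.95/0.05 = 19.
Need 2.25ⁿ ≥ 19 ÷ (1127/47700) = 906300/1127.
2.25⁸ = 43046721/65536 falls short of 906300/1127 but 2.25⁹ = 387420489/262144 reaches it, so n = 9.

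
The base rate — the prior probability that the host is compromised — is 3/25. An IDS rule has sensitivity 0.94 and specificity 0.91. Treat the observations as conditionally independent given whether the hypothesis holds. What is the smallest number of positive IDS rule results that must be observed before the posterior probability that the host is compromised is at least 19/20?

3

Prior odds: 0.12 ÷ 0.88 = 3/22.
False-positive rate = 1 − 0.91 = 0.09; likelihood ratio of a positive = 0.94/0.09 = 94/9.
Target posterior odds = 0.95/0.05 = 19.
Require (94/9)ⁿ ≥ 19 ÷ (3/22) = 418/3.
(94/9)² = 8836/81 falls short of 418/3 but (94/9)³ = 830584/729 reaches it, so n = 3.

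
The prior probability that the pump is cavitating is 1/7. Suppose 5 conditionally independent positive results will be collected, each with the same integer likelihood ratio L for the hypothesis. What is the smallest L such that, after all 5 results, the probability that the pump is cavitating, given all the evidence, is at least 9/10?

3

Prior odds = (1/7)/(6/7) = 1/6.
Target odds = 0.9/0.1 = 9.
Need L⁵ ≥ 9 ÷ (1/6) = 54.
2⁵ = 32 < 54 ≤ 243 = 3⁵, so L = 3.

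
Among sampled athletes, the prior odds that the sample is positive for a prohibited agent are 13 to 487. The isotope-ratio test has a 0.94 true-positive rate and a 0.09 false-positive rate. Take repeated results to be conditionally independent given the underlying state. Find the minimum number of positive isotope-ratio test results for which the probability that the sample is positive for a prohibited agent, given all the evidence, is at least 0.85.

Prior odds = 13/487.
Likelihood ratio of a positive result = 0.94/0.09 = 94/9.
Target posterior odds = 0.85/0.15 = 17/3.
Require (94/9)ⁿ ≥ 17/3 ÷ (13/487) = 8279/39.
(94/9)² = 8836/81 falls short of 8279/39 but (94/9)³ = 830584/729 reaches it, so n = 3.

3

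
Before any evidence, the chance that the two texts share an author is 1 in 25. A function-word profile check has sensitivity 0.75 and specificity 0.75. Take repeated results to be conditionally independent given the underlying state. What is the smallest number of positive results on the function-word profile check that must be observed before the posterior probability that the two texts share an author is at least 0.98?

Prior odds: 0.04 ÷ 0.96 = 1/24.
False-positive rate = 1 − 0.75 = 0.25; likelihood ratio of a positive = 0.75/0.25 = 3.
Target posterior odds = 0.98/0.02 = 49.
Require 3ⁿ ≥ 49 ÷ (1/24) = 1176.
3⁶ = 729 falls short of 1176 but 3⁷ = 2187 reaches it, so n = 7.

7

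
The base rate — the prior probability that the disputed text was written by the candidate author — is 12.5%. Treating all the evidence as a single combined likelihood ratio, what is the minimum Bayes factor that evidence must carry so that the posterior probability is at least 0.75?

Prior odds = 0.125/0.875 = 1/7.
Target odds = 0.75/0.25 = 3.
Required Bayes factor = 3 ÷ (1/7) = 21.

21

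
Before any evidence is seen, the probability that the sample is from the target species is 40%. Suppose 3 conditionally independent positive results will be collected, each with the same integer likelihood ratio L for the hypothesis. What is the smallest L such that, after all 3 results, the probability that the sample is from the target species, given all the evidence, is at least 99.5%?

Prior odds = 0.4/0.6 = 2/3.
Target odds = 0.995/0.005 = 199.
Need L³ ≥ 199 ÷ (2/3) = 298.5.
6³ = 216 < 298.5 ≤ 343 = 7³, so L = 7.

7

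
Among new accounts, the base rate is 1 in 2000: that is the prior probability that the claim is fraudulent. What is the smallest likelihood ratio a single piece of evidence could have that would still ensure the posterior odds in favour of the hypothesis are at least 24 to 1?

47976

Prior odds = 0.0005/0.9995 = 1/1999.
Target odds = 24.
Required Bayes factor = 24 ÷ (1/1999) = 47976.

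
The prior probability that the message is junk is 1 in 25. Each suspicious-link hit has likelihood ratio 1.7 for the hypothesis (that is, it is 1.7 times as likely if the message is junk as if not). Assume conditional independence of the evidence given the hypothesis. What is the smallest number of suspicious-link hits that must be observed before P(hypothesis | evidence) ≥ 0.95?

Prior odds: 0.04 ÷ 0.96 = 1/24.
Likelihood ratio per suspicious-link hit = 1.7.
Target posterior odds = 0.95/0.05 = 19.
Require 1.7ⁿ ≥ 19 ÷ (1/24) = 456.
1.7¹¹ ≈342.719 falls short of 456 but 1.7¹² ≈582.622 reaches it, so n = 12.

12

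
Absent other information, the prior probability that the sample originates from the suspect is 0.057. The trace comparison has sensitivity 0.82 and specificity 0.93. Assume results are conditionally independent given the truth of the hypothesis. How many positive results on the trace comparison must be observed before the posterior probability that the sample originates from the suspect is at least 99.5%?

4

Prior odds = 0.057/0.943 = 57/943.
False-positive rate = 1 − 0.93 = 0.07; likelihood ratio of a positive = 0.82/0.07 = 82/7.
Target posterior odds = 0.995/0.005 = 199.
Need (57/943) × (82/7)ⁿ ≥ 199, i.e. (82/7)ⁿ ≥ 187657/57.
(82/7)³ = 551368/343 falls short of 187657/57 but (82/7)⁴ = 45212176/2401 reaches it, so n = 4.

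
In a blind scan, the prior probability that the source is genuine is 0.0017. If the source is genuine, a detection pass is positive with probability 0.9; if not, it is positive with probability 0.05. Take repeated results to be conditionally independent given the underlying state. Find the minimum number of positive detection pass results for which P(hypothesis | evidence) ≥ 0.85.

3

Prior odds = 0.0017/0.9983 = 17/9983.
Likelihood ratio of a positive = 0.9/0.05 = 18.
Target odds: 0.85 ÷ 0.15 = 17/3.
Need (17/9983) × 18ⁿ ≥ 17/3, i.e. 18ⁿ ≥ 9983/3.
18² = 324 falls short of 9983/3 but 18³ = 5832 reaches it, so n = 3.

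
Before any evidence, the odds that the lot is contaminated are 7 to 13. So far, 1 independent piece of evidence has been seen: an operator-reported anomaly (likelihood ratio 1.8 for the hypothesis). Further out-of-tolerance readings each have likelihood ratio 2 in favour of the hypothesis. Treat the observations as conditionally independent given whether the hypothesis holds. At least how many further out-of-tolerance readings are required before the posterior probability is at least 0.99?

Prior odds = 7/13.
Bayes factor of the evidence already in hand = 1.8.
Odds after that evidence = (7/13) × 1.8 = 63/65.
Target odds = 0.99/0.01 = 99.
Need 2ⁿ ≥ 99 ÷ (63/65) = 715/7.
2⁶ = 64 falls short of 715/7 but 2⁷ = 128 reaches it, so n = 7.

7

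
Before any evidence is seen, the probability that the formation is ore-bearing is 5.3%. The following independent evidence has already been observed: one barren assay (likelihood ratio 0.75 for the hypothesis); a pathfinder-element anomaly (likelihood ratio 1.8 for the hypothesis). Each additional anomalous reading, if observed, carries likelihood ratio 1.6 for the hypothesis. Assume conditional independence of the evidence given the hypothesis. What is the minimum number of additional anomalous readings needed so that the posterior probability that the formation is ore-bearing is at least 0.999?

Prior odds = 0.053/0.947 = 53/947.
Combined Bayes factor of the evidence already in hand = 0.75 × 1.8 = 1.35.
Odds after that evidence = (53/947) × 1.35 = 1431/18940.
Target odds = 0.999/0.001 = 999.
Need 1.6ⁿ ≥ 999 ÷ (1431/18940) = 700780/53.
1.6²⁰ ≈12089.3 falls short of 700780/53 but 1.6²¹ ≈19342.8 reaches it, so n = 21.

21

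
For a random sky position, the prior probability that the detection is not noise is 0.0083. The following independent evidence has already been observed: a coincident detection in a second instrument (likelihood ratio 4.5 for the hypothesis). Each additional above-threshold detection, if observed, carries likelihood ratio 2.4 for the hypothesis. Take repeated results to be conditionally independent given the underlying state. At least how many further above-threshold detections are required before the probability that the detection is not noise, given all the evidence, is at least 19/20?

8

Prior odds = 0.0083/0.9917 = 83/9917.
Bayes factor of the evidence already in hand = 4.5.
Odds after that evidence = (83/9917) × 4.5 = 747/19834.
Target odds = 0.95/0.05 = 19.
Need 2.4ⁿ ≥ 19 ÷ (747/19834) = 376846/747.
2.4⁷ = 35831808/78125 falls short of 376846/747 but 2.4⁸ = 429981696/390625 reaches it, so n = 8.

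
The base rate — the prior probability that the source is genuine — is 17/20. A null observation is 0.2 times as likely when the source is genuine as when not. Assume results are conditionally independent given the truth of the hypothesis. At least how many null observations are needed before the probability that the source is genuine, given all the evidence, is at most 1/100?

Prior odds = 0.85/0.15 = 17/3.
Likelihood ratio per null observation = 0.2.
Target odds: 0.01 ÷ 0.99 = 1/99.
Need (17/3) × 0.2ⁿ ≤ 1/99, i.e. 0.2ⁿ ≤ 1/561.
0.2³ = 0.008 is still above 1/561 but 0.2⁴ = 0.0016 is at or below it, so n = 4.

4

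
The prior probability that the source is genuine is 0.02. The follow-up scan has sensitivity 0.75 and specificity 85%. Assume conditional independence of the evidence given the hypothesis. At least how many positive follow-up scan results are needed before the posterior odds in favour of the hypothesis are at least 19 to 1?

Prior odds = 0.02/0.98 = 1/49.
False-positive rate = 1 − 0.85 = 0.15; likelihood ratio of a positive = 0.75/0.15 = 5.
Target odds = 19.
Require 5ⁿ ≥ 19 ÷ (1/49) = 931.
5⁴ = 625 falls short of 931 but 5⁵ = 3125 reaches it, so n = 5.

5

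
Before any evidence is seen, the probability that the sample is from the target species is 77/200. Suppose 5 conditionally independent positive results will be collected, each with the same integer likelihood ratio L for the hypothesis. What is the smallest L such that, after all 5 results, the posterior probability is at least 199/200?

Prior odds = 0.385/0.615 = 77/123.
Target odds = 0.995/0.005 = 199.
Need L⁵ ≥ 199 ÷ (77/123) = 24477/77.
3⁵ = 243 < 24477/77 ≤ 1024 = 4⁵, so L = 4.

4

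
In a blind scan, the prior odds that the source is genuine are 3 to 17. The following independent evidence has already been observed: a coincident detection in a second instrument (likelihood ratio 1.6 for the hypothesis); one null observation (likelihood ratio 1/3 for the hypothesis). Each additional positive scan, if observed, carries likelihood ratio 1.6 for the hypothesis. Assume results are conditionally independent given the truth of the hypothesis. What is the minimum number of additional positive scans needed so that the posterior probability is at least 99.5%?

Prior odds = 3/17.
Combined Bayes factor of the evidence already in hand = 1.6 × (1/3) = 8/15.
Odds after that evidence = (3/17) × 8/15 = 8/85.
Target odds = 0.995/0.005 = 199.
Need 1.6ⁿ ≥ 199 ÷ (8/85) = 2114.375.
1.6¹⁶ ≈1844.67 falls short of 2114.375 but 1.6¹⁷ ≈2951.48 reaches it, so n = 17.

17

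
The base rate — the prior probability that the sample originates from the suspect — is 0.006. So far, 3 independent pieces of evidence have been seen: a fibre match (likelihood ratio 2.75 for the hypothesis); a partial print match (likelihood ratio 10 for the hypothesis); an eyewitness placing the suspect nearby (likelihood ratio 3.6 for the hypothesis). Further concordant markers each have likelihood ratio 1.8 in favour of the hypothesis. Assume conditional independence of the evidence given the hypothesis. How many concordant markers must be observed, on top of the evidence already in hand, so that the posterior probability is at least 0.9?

5

Prior odds = 0.006/0.994 = 3/497.
Combined Bayes factor of the evidence already in hand = 2.75 × 10 × 3.6 = 99.
Odds after that evidence = (3/497) × 99 = 297/497.
Target odds = 0.9/0.1 = 9.
Need 1.8ⁿ ≥ 9 ÷ (297/497) = 497/33.
1.8⁴ = 10.4976 falls short of 497/33 but 1.8⁵ = 18.89568 reaches it, so n = 5.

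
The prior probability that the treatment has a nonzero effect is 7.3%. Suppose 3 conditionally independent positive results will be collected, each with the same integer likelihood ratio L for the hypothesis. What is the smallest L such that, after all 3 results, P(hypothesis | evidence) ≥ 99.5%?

14

Prior odds = 0.073/0.927 = 73/927.
Target odds = 0.995/0.005 = 199.
Need L³ ≥ 199 ÷ (73/927) = 184473/73.
13³ = 2197 < 184473/73 ≤ 2744 = 14³, so L = 14.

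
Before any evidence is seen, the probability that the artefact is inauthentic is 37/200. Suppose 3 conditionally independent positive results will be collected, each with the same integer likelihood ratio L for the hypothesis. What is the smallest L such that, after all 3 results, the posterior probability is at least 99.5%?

Prior odds = 0.185/0.815 = 37/163.
Target odds = 0.995/0.005 = 199.
Need L³ ≥ 199 ÷ (37/163) = 32437/37.
9³ = 729 < 32437/37 ≤ 1000 = 10³, so L = 10.

10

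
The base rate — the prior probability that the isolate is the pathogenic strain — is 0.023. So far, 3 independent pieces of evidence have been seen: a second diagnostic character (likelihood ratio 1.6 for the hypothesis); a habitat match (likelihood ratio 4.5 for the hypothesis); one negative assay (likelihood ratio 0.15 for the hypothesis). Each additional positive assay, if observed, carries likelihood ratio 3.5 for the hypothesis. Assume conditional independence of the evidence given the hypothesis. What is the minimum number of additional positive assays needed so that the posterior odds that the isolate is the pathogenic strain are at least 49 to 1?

7

Prior odds = 0.023/0.977 = 23/977.
Combined Bayes factor of the evidence already in hand = 1.6 × 4.5 × 0.15 = 1.08.
Odds after that evidence = (23/977) × 1.08 = 621/24425.
Target odds = 49.
Need 3.5ⁿ ≥ 49 ÷ (621/24425) = 1196825/621.
3.5⁶ = 1838.265625 falls short of 1196825/621 but 3.5⁷ = 823543/128 reaches it, so n = 7.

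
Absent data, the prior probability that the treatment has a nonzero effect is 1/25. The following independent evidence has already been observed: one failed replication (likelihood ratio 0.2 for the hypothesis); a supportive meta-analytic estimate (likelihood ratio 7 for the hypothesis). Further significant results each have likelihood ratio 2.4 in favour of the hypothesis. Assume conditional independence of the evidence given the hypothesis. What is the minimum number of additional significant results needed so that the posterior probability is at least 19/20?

7

Prior odds = 0.04/0.96 = 1/24.
Combined Bayes factor of the evidence already in hand = 0.2 × 7 = 1.4.
Odds after that evidence = (1/24) × 1.4 = 7/120.
Target odds = 0.95/0.05 = 19.
Need 2.4ⁿ ≥ 19 ÷ (7/120) = 2280/7.
2.4⁶ = 2985984/15625 falls short of 2280/7 but 2.4⁷ = 35831808/78125 reaches it, so n = 7.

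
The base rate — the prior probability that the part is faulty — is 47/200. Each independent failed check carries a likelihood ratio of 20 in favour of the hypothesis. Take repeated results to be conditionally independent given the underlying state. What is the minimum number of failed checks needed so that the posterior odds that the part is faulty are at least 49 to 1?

Prior odds: 0.235 ÷ 0.765 = 47/153.
Likelihood ratio per failed check = 20.
Target odds = 49.
Require 20ⁿ ≥ 49 ÷ (47/153) = 7497/47.
20¹ = 20 falls short of 7497/47 but 20² = 400 reaches it, so n = 2.

2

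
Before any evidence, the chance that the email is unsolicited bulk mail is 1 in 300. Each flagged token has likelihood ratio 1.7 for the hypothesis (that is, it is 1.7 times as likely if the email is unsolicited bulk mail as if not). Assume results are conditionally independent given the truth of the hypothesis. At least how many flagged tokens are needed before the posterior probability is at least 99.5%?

Prior odds: (1/300) ÷ (299/300) = 1/299.
Likelihood ratio per flagged token = 1.7.
Target odds: 0.995 ÷ 0.005 = 199.
Need (1/299) × 1.7ⁿ ≥ 199, i.e. 1.7ⁿ ≥ 59501.
1.7²⁰ ≈40642.3 falls short of 59501 but 1.7²¹ ≈69091.9 reaches it, so n = 21.

21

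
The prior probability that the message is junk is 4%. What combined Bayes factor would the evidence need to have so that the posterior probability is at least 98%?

Prior odds = 0.04/0.96 = 1/24.
Target odds = 0.98/0.02 = 49.
Required Bayes factor = 49 ÷ (1/24) = 1176.

1176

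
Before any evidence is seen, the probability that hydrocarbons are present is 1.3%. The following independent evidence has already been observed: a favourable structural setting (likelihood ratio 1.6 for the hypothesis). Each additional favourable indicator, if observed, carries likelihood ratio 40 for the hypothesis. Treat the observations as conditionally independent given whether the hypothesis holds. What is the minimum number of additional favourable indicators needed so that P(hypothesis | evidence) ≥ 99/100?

3

Prior odds = 0.013/0.987 = 13/987.
Bayes factor of the evidence already in hand = 1.6.
Odds after that evidence = (13/987) × 1.6 = 104/4935.
Target odds = 0.99/0.01 = 99.
Need 40ⁿ ≥ 99 ÷ (104/4935) = 488565/104.
40² = 1600 falls short of 488565/104 but 40³ = 64000 reaches it, so n = 3.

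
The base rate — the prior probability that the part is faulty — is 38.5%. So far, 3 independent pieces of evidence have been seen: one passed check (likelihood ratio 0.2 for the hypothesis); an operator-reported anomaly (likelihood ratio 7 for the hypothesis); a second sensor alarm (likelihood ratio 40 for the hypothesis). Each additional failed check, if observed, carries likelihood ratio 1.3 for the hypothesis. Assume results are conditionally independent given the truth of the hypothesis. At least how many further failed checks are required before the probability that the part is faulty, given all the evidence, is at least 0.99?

Prior odds = 0.385/0.615 = 77/123.
Combined Bayes factor of the evidence already in hand = 0.2 × 7 × 40 = 56.
Odds after that evidence = (77/123) × 56 = 4312/123.
Target odds = 0.99/0.01 = 99.
Need 1.3ⁿ ≥ 99 ÷ (4312/123) = 1107/392.
1.3³ = 2.197 falls short of 1107/392 but 1.3⁴ = 2.8561 reaches it, so n = 4.

4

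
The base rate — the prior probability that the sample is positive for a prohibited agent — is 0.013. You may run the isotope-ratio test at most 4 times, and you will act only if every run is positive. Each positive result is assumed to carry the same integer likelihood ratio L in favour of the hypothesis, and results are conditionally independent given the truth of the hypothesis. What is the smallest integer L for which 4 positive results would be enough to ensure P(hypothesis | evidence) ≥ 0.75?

Prior odds = 0.013/0.987 = 13/987.
Target odds = 0.75/0.25 = 3.
Need L⁴ ≥ 3 ÷ (13/987) = 2961/13.
3⁴ = 81 < 2961/13 ≤ 256 = 4⁴, so L = 4.

4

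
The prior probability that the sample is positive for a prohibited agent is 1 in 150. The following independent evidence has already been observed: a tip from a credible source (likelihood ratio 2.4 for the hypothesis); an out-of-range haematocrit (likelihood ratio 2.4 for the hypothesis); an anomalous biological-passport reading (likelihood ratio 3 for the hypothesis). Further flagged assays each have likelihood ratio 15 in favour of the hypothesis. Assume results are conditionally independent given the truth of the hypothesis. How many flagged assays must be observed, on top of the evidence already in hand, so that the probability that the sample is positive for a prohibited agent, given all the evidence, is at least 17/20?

2

Prior odds = (1/150)/(149/150) = 1/149.
Combined Bayes factor of the evidence already in hand = 2.4 × 2.4 × 3 = 17.28.
Odds after that evidence = (1/149) × 17.28 = 432/3725.
Target odds = 0.85/0.15 = 17/3.
Need 15ⁿ ≥ 17/3 ÷ (432/3725) = 63325/1296.
15¹ = 15 falls short of 63325/1296 but 15² = 225 reaches it, so n = 2.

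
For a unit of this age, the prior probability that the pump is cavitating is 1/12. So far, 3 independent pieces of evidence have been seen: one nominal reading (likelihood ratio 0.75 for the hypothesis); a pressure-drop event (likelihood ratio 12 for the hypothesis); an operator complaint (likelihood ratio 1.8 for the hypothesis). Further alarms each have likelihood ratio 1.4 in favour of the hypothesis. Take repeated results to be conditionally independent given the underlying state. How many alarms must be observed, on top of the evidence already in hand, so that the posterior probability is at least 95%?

8

Prior odds = (1/12)/(11/12) = 1/11.
Combined Bayes factor of the evidence already in hand = 0.75 × 12 × 1.8 = 16.2.
Odds after that evidence = (1/11) × 16.2 = 81/55.
Target odds = 0.95/0.05 = 19.
Need 1.4ⁿ ≥ 19 ÷ (81/55) = 1045/81.
1.4⁷ = 823543/78125 falls short of 1045/81 but 1.4⁸ = 5764801/390625 reaches it, so n = 8.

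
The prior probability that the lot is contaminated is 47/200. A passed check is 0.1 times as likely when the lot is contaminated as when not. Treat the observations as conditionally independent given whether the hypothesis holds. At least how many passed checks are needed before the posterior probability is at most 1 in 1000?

3

Prior odds: 0.235 ÷ 0.765 = 47/153.
Likelihood ratio per passed check = 0.1.
Target odds: 0.001 ÷ 0.999 = 1/999.
Require 0.1ⁿ ≤ 1/999 ÷ (47/153) = 17/5217.
0.1² = 0.01 is still above 17/5217 but 0.1³ = 0.001 is at or below it, so n = 3.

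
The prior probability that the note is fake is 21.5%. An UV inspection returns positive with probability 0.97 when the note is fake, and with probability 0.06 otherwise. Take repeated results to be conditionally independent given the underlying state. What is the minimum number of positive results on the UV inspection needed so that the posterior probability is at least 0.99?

3

Prior odds: 0.215 ÷ 0.785 = 43/157.
Likelihood ratio of a positive result = 0.97/0.06 = 97/6.
Target odds: 0.99 ÷ 0.01 = 99.
Require (97/6)ⁿ ≥ 99 ÷ (43/157) = 15543/43.
(97/6)² = 9409/36 falls short of 15543/43 but (97/6)³ = 912673/216 reaches it, so n = 3.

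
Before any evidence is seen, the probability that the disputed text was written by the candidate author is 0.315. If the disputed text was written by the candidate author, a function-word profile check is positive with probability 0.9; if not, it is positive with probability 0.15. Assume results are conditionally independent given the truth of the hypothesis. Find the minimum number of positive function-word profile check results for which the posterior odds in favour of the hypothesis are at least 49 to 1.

3

Prior odds = 0.315/0.685 = 63/137.
Likelihood ratio of a positive = 0.9/0.15 = 6.
Target odds = 49.
Require 6ⁿ ≥ 49 ÷ (63/137) = 959/9.
6² = 36 falls short of 959/9 but 6³ = 216 reaches it, so n = 3.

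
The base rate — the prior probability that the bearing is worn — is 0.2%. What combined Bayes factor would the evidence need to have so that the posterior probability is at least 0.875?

3493

Prior odds = 0.002/0.998 = 1/499.
Target odds = 0.875/0.125 = 7.
Required Bayes factor = 7 ÷ (1/499) = 3493.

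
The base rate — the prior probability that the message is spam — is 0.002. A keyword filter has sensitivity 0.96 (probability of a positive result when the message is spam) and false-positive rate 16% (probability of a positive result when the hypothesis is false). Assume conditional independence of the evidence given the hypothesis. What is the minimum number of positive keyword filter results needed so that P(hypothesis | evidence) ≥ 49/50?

Prior odds = 0.002/0.998 = 1/499.
Likelihood ratio of a positive result = 0.96/0.16 = 6.
Target posterior odds = 0.98/0.02 = 49.
Need (1/499) × 6ⁿ ≥ 49, i.e. 6ⁿ ≥ 24451.
6⁵ = 7776 falls short of 24451 but 6⁶ = 46656 reaches it, so n = 6.

6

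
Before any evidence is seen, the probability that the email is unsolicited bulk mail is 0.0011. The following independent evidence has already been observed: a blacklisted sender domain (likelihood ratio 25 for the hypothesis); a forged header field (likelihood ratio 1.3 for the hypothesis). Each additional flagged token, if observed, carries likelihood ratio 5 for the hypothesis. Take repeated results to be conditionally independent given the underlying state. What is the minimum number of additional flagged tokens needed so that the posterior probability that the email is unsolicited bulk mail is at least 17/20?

4

Prior odds = 0.0011/0.9989 = 11/9989.
Combined Bayes factor of the evidence already in hand = 25 × 1.3 = 32.5.
Odds after that evidence = (11/9989) × 32.5 = 715/19978.
Target odds = 0.85/0.15 = 17/3.
Need 5ⁿ ≥ 17/3 ÷ (715/19978) = 339626/2145.
5³ = 125 falls short of 339626/2145 but 5⁴ = 625 reaches it, so n = 4.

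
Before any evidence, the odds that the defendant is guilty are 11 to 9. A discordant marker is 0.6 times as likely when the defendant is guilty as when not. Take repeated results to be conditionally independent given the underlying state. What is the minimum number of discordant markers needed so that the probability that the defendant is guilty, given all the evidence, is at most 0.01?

Prior odds = 11/9.
Likelihood ratio per discordant marker = 0.6.
Target odds: 0.01 ÷ 0.99 = 1/99.
Require 0.6ⁿ ≤ 1/99 ÷ (11/9) = 1/121.
0.6⁹ = 19683/1953125 is still above 1/121 but 0.6¹⁰ = 59049/9765625 is at or below it, so n = 10.

10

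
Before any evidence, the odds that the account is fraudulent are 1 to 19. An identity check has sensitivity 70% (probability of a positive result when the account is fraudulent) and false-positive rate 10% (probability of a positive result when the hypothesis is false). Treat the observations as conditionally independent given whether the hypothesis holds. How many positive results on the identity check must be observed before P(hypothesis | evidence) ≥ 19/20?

4

Prior odds = 1/19.
Likelihood ratio of a positive result = 0.7/0.1 = 7.
Target posterior odds = 0.95/0.05 = 19.
Require 7ⁿ ≥ 19 ÷ (1/19) = 361.
7³ = 343 falls short of 361 but 7⁴ = 2401 reaches it, so n = 4.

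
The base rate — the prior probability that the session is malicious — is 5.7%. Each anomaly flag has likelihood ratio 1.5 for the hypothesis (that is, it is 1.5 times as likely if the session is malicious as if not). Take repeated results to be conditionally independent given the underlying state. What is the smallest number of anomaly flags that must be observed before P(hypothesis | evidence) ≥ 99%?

Prior odds = 0.057/0.943 = 57/943.
Likelihood ratio per anomaly flag = 1.5.
Target odds: 0.99 ÷ 0.01 = 99.
Require 1.5ⁿ ≥ 99 ÷ (57/943) = 31119/19.
1.5¹⁸ = 387420489/262144 falls short of 31119/19 but 1.5¹⁹ ≈2216.84 reaches it, so n = 19.

19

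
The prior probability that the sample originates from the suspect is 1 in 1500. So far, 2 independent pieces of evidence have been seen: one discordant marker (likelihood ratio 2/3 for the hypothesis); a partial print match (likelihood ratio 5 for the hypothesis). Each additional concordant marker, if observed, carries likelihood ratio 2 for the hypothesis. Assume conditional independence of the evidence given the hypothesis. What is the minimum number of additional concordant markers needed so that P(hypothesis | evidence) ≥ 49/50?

Prior odds = (1/1500)/(1499/1500) = 1/1499.
Combined Bayes factor of the evidence already in hand = (2/3) × 5 = 10/3.
Odds after that evidence = (1/1499) × 10/3 = 10/4497.
Target odds = 0.98/0.02 = 49.
Need 2ⁿ ≥ 49 ÷ (10/4497) = 22035.3.
2¹⁴ = 16384 falls short of 22035.3 but 2¹⁵ = 32768 reaches it, so n = 15.

15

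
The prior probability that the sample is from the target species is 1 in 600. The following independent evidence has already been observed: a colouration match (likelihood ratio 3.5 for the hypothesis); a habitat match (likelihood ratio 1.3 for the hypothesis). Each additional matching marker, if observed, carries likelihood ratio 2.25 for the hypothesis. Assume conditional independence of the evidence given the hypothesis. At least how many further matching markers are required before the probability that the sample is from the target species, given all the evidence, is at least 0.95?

10

Prior odds = (1/600)/(599/600) = 1/599.
Combined Bayes factor of the evidence already in hand = 3.5 × 1.3 = 4.55.
Odds after that evidence = (1/599) × 4.55 = 91/11980.
Target odds = 0.95/0.05 = 19.
Need 2.25ⁿ ≥ 19 ÷ (91/11980) = 227620/91.
2.25⁹ = 387420489/262144 falls short of 227620/91 but 2.25¹⁰ ≈3325.26 reaches it, so n = 10.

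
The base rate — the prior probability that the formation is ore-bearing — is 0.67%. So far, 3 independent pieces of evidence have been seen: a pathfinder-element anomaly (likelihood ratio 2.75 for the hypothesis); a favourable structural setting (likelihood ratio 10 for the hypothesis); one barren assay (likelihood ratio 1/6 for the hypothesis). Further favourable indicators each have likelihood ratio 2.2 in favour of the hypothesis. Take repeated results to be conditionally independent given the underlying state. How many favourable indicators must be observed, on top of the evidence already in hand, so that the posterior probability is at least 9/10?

Prior odds = 0.0067/0.9933 = 67/9933.
Combined Bayes factor of the evidence already in hand = 2.75 × 10 × (1/6) = 55/12.
Odds after that evidence = (67/9933) × 55/12 = 335/10836.
Target odds = 0.9/0.1 = 9.
Need 2.2ⁿ ≥ 9 ÷ (335/10836) = 97524/335.
2.2⁷ = 19487171/78125 falls short of 97524/335 but 2.2⁸ = 214358881/390625 reaches it, so n = 8.

8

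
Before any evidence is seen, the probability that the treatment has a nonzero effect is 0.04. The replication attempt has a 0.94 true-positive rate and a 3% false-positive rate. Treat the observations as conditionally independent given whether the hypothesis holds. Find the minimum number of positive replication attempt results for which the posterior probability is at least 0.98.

Prior odds = 0.04/0.96 = 1/24.
Likelihood ratio of a positive result = 0.94/0.03 = 94/3.
Target odds: 0.98 ÷ 0.02 = 49.
Require (94/3)ⁿ ≥ 49 ÷ (1/24) = 1176.
(94/3)² = 8836/9 falls short of 1176 but (94/3)³ = 830584/27 reaches it, so n = 3.

3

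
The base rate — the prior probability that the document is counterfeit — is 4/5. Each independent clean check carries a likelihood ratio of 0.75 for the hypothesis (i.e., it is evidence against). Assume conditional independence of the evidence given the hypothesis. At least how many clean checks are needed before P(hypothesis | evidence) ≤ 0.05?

16

Prior odds = 0.8/0.2 = 4.
Likelihood ratio per clean check = 0.75.
Target odds: 0.05 ÷ 0.95 = 1/19.
Require 0.75ⁿ ≤ 1/19 ÷ 4 = 1/76.
0.75¹⁵ ≈0.0133635 is still above 1/76 but 0.75¹⁶ ≈0.0100226 is at or below it, so n = 16.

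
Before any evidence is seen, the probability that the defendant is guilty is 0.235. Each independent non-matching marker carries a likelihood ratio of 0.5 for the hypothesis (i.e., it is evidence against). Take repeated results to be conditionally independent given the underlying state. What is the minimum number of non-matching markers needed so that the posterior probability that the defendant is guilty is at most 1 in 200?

6

Prior odds = 0.235/0.765 = 47/153.
Likelihood ratio per non-matching marker = 0.5.
Target odds: 0.005 ÷ 0.995 = 1/199.
Require 0.5ⁿ ≤ 1/199 ÷ (47/153) = 153/9353.
0.5⁵ = 0.03125 is still above 153/9353 but 0.5⁶ = 0.015625 is at or below it, so n = 6.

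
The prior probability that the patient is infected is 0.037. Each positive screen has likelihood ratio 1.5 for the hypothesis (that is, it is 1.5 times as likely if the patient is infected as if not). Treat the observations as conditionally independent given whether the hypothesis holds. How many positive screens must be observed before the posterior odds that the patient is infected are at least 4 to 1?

Prior odds = 0.037/0.963 = 37/963.
Likelihood ratio per positive screen = 1.5.
Target odds = 4.
Need (37/963) × 1.5ⁿ ≥ 4, i.e. 1.5ⁿ ≥ 3852/37.
1.5¹¹ = 177147/2048 falls short of 3852/37 but 1.5¹² = 531441/4096 reaches it, so n = 12.

12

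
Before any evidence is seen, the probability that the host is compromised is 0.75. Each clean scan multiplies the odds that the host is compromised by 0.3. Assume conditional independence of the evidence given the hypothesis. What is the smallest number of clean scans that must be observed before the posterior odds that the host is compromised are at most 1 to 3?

2

Prior odds = 0.75/0.25 = 3.
Likelihood ratio per clean scan = 0.3.
Target odds = 1/3.
Require 0.3ⁿ ≤ 1/3 ÷ 3 = 1/9.
0.3¹ = 0.3 is still above 1/9 but 0.3² = 0.09 is at or below it, so n = 2.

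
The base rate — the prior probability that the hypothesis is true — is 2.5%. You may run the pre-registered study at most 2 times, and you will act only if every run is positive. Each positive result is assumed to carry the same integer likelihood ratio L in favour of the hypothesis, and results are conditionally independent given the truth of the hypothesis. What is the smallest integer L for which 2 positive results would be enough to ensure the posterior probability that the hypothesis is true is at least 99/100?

63

Prior odds = 0.025/0.975 = 1/39.
Target odds = 0.99/0.01 = 99.
Need L² ≥ 99 ÷ (1/39) = 3861.
62² = 3844 < 3861 ≤ 3969 = 63², so L = 63.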